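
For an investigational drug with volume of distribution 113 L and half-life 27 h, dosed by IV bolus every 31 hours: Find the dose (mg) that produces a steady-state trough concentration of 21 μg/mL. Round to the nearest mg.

τ/t½ = 31/27 ≈ 1.1481, so f = (1/2)^(31/27) ≈ 0.451204.
Cmin,ss = (D/Vd)·f/(1−f), so D = Cmin,ss·Vd·(1−f)/f.
D = 21 × 113 × (1−f)/f ≈ 21 × 113 × 1.21629 ≈ 2886.26 mg.

2886 mg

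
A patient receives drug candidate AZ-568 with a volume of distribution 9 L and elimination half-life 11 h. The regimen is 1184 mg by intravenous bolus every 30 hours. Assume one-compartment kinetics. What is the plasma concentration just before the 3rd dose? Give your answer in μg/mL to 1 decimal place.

f = (1/2)^(τ/t½) = (1/2)^(30/11) ≈ 0.1510.
C₀ = D/Vd = 1184/9 ≈ 131.556 μg/mL.
Before the 3rd dose, 2 doses have been given. Superposition: Cmin = C₀·(f + f²).
≈ 131.556 × (0.1510 + 0.0228) ≈ 131.556 × 0.1738 ≈ 22.864 μg/mL.

22.9 μg/mL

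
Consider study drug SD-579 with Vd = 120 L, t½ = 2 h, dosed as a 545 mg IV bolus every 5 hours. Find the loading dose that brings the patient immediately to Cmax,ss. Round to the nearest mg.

662 mg

f = (1/2)^(5/2) ≈ 0.176777; accumulation ratio R = 1/(1−f) ≈ 1.21474.
Loading dose to hit Cmax,ss on first dose: D_load = D_maint·R ≈ 545 × 1.21474 ≈ 662.03 mg.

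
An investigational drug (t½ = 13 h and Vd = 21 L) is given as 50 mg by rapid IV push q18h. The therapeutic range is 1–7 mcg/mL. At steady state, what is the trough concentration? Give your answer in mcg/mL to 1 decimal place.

τ/t½ = 18/13 ≈ 1.3846, so fraction remaining f = (1/2)^(18/13) ≈ 0.3830.
At steady state, accumulation factor R = 1/(1 − e^(−kτ)) ≈ 1.6207.
Single-dose peak C₀ = D/Vd = 50/21 ≈ 2.381 mcg/mL.
Cmax,ss = C₀/(1 − f) ≈ 2.381/0.6170 ≈ 3.859 mcg/mL.
One interval later, Cmin,ss = Cmax,ss·e^(−kτ) ≈ 3.859 × 0.3830 ≈ 1.478 mcg/mL.
Trough 1.5 mcg/mL vs MEC 1 mcg/mL: adequate.

1.5 mcg/mL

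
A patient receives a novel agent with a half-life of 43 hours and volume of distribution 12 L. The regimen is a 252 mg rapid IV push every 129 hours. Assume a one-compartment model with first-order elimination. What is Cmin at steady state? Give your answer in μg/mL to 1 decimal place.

3.0 μg/mL

τ = 129 h = 3 half-lives, so f = (1/2)^3 = 0.125.
Accumulation ratio R = 1/(1 − f) = 1/0.875 = 8/7.
Single-dose peak C₀ = D/Vd = 252/12 = 21 μg/mL.
Steady-state peak Cmax,ss = C₀·R = 21 × 8/7 ≈ 24.000 μg/mL.
Steady-state trough Cmin,ss = Cmax,ss·f ≈ 24.000 × 0.125 ≈ 3.000 μg/mL.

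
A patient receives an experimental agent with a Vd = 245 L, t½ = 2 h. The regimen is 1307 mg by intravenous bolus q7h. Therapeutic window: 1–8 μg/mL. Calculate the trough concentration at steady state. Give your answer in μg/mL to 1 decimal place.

τ/t½ = 7/2 ≈ 3.5, so fraction remaining f = (1/2)^(7/2) ≈ 0.0884.
Single-dose peak C₀ = D/Vd = 1307/245 ≈ 5.335 μg/mL.
Steady-state trough Cmin,ss = C₀·f/(1−f) ≈ 5.335 × 0.0884/0.9116 ≈ 0.517 μg/mL.
Trough 0.5 μg/mL vs MEC 1 μg/mL: subtherapeutic.

0.5 μg/mL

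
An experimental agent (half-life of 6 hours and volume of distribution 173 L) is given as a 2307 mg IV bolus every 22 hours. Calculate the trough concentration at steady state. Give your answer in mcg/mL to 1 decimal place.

1.1 mcg/mL

k = ln2/t½ = ln2/6 ≈ 0.115525 h⁻¹; fraction remaining f = e^(−kτ) = e^(−0.115525×22) ≈ 0.0787.
Each bolus raises the concentration by D/Vd = 2307/173 ≈ 13.335 mcg/mL.
Steady-state trough Cmin,ss = C₀·f/(1−f) ≈ 13.335 × 0.0787/0.9213 ≈ 1.139 mcg/mL.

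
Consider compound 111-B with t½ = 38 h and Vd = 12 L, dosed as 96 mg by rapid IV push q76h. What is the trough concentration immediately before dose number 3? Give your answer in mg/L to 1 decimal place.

2.5 mg/L

f = (1/2)^(τ/t½) = (1/2)^(76/38) ≈ 0.2500.
C₀ = D/Vd = 96/12 ≈ 8.000 mg/L.
Before the 3rd dose, 2 doses have been given. Superposition: Cmin = C₀·(f + f²).
≈ 8.000 × (0.2500 + 0.0625) ≈ 8.000 × 0.3125 ≈ 2.500 mg/L.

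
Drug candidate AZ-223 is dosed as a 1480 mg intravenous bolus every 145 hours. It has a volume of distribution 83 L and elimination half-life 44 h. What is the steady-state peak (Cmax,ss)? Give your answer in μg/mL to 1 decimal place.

k = ln2/t½ = ln2/44 ≈ 0.015753 h⁻¹; fraction remaining f = e^(−kτ) = e^(−0.015753×145) ≈ 0.1019.
At steady state, accumulation factor R = 1/(1 − e^(−kτ)) ≈ 1.1135.
Each bolus raises the concentration by D/Vd = 1480/83 ≈ 17.831 μg/mL.
Cmax,ss = C₀/(1 − f) ≈ 17.831/0.8981 ≈ 19.854 μg/mL.

19.9 μg/mL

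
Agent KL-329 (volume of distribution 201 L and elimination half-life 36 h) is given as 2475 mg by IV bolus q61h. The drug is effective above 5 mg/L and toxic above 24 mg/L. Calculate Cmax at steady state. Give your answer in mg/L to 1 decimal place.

17.8 mg/L

k = ln2/t½ = ln2/36 ≈ 0.019254 h⁻¹; fraction remaining f = e^(−kτ) = e^(−0.019254×61) ≈ 0.3090.
At steady state, accumulation factor R = 1/(1 − e^(−kτ)) ≈ 1.4472.
Each bolus raises the concentration by D/Vd = 2475/201 ≈ 12.313 mg/L.
Steady-state peak Cmax,ss = C₀·R ≈ 12.313 × 1.4472 ≈ 17.819 mg/L.
Peak 17.8 mg/L vs MTC 24 mg/L: below toxic threshold.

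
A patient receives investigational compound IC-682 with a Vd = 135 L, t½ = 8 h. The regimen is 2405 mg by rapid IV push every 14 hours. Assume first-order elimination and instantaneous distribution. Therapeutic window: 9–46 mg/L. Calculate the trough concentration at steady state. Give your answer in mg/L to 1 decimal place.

Over one 14-h interval, 14/8 ≈ 1.75 half-lives elapse, leaving f ≈ 0.2973 of each dose.
Accumulation ratio R = 1/(1 − f) ≈ 1/0.7027 ≈ 1.4231.
Single-dose peak C₀ = D/Vd = 2405/135 ≈ 17.815 mg/L.
Cmax,ss = C₀/(1 − f) ≈ 17.815/0.7027 ≈ 25.352 mg/L.
One interval later, Cmin,ss = Cmax,ss·e^(−kτ) ≈ 25.352 × 0.2973 ≈ 7.537 mg/L.
Trough 7.5 mg/L vs MEC 9 mg/L: subtherapeutic.

7.5 mg/L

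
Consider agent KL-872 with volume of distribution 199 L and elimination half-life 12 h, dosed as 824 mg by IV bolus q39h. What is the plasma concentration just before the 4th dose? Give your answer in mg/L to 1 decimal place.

f = (1/2)^(τ/t½) = (1/2)^(39/12) ≈ 0.1051.
C₀ = D/Vd = 824/199 ≈ 4.141 mg/L.
Before the 4th dose, 3 doses have been given. Superposition: Cmin = C₀·(f + f² + … + f^3).
≈ 4.141 × (0.1051 + 0.0110 + 0.0012) ≈ 4.141 × 0.1173 ≈ 0.486 mg/L.

0.5 mg/L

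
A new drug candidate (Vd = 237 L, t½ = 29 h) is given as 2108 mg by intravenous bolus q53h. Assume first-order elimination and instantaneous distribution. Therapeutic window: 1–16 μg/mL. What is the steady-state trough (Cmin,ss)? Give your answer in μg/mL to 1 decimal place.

3.5 μg/mL

τ/t½ = 53/29 ≈ 1.8276, so fraction remaining f = (1/2)^(53/29) ≈ 0.2817.
At steady state, accumulation factor R = 1/(1 − e^(−kτ)) ≈ 1.3922.
Single-dose peak C₀ = D/Vd = 2108/237 ≈ 8.895 μg/mL.
Cmax,ss = C₀/(1 − f) ≈ 8.895/0.7183 ≈ 12.383 μg/mL.
Steady-state trough Cmin,ss = Cmax,ss·f ≈ 12.383 × 0.2817 ≈ 3.488 μg/mL.
Trough 3.5 μg/mL vs MEC 1 μg/mL: adequate.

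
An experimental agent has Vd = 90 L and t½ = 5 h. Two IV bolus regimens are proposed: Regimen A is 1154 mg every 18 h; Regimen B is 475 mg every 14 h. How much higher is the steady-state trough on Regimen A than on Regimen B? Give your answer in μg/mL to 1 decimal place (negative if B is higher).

Regimen A: f = (1/2)^(18/5) ≈ 0.0825; Cmin,ss = (1154/90)·f/(1−f) ≈ 1.153 μg/mL.
Regimen B: f = (1/2)^(14/5) ≈ 0.1436; Cmin,ss = (475/90)·f/(1−f) ≈ 0.885 μg/mL.
Difference ≈ 1.153 − 0.885 ≈ 0.268 μg/mL.

0.3 μg/mL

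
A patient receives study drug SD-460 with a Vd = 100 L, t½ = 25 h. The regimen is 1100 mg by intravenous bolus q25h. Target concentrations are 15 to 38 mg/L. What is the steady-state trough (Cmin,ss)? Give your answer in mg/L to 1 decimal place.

11.0 mg/L

The dosing interval is 1 half-life, so f = 2^(−1) = 0.5.
Accumulation ratio R = 1/(1 − f) = 1/0.5 = 2/1.
Single-dose peak C₀ = D/Vd = 1100/100 = 11 mg/L.
Steady-state peak Cmax,ss = C₀·R = 11 × 2/1 ≈ 22.000 mg/L.
Steady-state trough Cmin,ss = Cmax,ss·f ≈ 22.000 × 0.5 ≈ 11.000 mg/L.
Trough 11.0 mg/L vs MEC 15 mg/L: subtherapeutic.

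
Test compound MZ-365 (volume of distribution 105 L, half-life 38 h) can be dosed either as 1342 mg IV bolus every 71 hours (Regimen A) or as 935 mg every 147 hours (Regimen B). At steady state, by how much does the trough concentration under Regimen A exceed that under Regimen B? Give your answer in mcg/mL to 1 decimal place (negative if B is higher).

4.2 mcg/mL

Regimen A: f = (1/2)^(71/38) ≈ 0.2739; Cmin,ss = (1342/105)·f/(1−f) ≈ 4.821 mcg/mL.
Regimen B: f = (1/2)^(147/38) ≈ 0.0685; Cmin,ss = (935/105)·f/(1−f) ≈ 0.655 mcg/mL.
Difference ≈ 4.821 − 0.655 ≈ 4.166 mcg/mL.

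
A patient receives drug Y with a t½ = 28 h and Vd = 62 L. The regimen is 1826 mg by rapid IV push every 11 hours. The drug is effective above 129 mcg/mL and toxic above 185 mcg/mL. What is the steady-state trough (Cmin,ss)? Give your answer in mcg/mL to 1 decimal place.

Over one 11-h interval, 11/28 ≈ 0.39286 half-lives elapse, leaving f ≈ 0.7616 of each dose.
Single-dose peak C₀ = D/Vd = 1826/62 ≈ 29.452 mcg/mL.
Steady-state trough Cmin,ss = C₀·f/(1−f) ≈ 29.452 × 0.7616/0.2384 ≈ 94.088 mcg/mL.
Trough 94.1 mcg/mL vs MEC 129 mcg/mL: subtherapeutic.

94.1 mcg/mL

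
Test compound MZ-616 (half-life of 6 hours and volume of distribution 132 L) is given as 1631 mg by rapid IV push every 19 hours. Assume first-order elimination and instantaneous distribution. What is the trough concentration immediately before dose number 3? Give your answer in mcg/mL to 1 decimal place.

1.5 mcg/mL

f = (1/2)^(τ/t½) = (1/2)^(19/6) ≈ 0.1114.
C₀ = D/Vd = 1631/132 ≈ 12.356 mcg/mL.
Before the 3rd dose, 2 doses have been given. Superposition: Cmin = C₀·(f + f²).
≈ 12.356 × (0.1114 + 0.0124) ≈ 12.356 × 0.1238 ≈ 1.530 mcg/mL.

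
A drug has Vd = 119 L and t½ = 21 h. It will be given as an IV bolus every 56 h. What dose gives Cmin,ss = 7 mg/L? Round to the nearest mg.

τ/t½ = 56/21 ≈ 2.6667, so f = (1/2)^(56/21) ≈ 0.157490.
Cmin,ss = (D/Vd)·f/(1−f), so D = Cmin,ss·Vd·(1−f)/f.
D = 7 × 119 × (1−f)/f ≈ 7 × 119 × 5.34961 ≈ 4456.23 mg.

4456 mg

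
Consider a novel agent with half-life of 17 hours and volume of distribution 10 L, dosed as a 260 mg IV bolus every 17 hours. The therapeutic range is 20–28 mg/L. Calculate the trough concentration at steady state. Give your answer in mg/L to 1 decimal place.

26.0 mg/L

The dosing interval is 1 half-life, so f = 2^(−1) = 0.5.
At steady state, R = 1/(1 − 0.5) = 2/1.
Single-dose peak C₀ = D/Vd = 260/10 = 26 mg/L.
Steady-state peak Cmax,ss = C₀·R = 26 × 2/1 ≈ 52.000 mg/L.
Steady-state trough Cmin,ss = Cmax,ss·f ≈ 52.000 × 0.5 ≈ 26.000 mg/L.
Trough 26.0 mg/L vs MEC 20 mg/L: adequate.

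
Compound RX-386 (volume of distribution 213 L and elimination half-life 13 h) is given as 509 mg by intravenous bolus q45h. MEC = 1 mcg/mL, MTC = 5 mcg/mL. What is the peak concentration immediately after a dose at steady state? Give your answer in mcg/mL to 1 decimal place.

τ/t½ = 45/13 ≈ 3.4615, so fraction remaining f = (1/2)^(45/13) ≈ 0.0908.
At steady state, accumulation factor R = 1/(1 − e^(−kτ)) ≈ 1.0999.
Single-dose peak C₀ = D/Vd = 509/213 ≈ 2.390 mcg/mL.
Steady-state peak Cmax,ss = C₀·R ≈ 2.390 × 1.0999 ≈ 2.629 mcg/mL.
Peak 2.6 mcg/mL vs MTC 5 mcg/mL: below toxic threshold.

2.6 mcg/mL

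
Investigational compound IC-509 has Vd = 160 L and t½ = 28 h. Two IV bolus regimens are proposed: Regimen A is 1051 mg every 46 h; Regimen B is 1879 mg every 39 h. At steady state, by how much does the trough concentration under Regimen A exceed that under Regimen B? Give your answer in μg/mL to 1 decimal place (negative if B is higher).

-4.1 μg/mL

Regimen A: f = (1/2)^(46/28) ≈ 0.3202; Cmin,ss = (1051/160)·f/(1−f) ≈ 3.094 μg/mL.
Regimen B: f = (1/2)^(39/28) ≈ 0.3808; Cmin,ss = (1879/160)·f/(1−f) ≈ 7.222 μg/mL.
Difference ≈ 3.094 − 7.222 ≈ -4.128 μg/mL.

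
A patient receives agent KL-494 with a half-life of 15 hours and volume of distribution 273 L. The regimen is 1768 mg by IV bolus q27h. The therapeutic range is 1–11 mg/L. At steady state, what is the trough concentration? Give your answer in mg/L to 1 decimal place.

2.6 mg/L

k = ln2/t½ = ln2/15 ≈ 0.046210 h⁻¹; fraction remaining f = e^(−kτ) = e^(−0.046210×27) ≈ 0.2872.
Accumulation ratio R = 1/(1 − f) ≈ 1/0.7128 ≈ 1.4029.
Single-dose peak C₀ = D/Vd = 1768/273 ≈ 6.476 mg/L.
Cmax,ss = C₀/(1 − f) ≈ 6.476/0.7128 ≈ 9.085 mg/L.
One interval later, Cmin,ss = Cmax,ss·e^(−kτ) ≈ 9.085 × 0.2872 ≈ 2.609 mg/L.
Trough 2.6 mg/L vs MEC 1 mg/L: adequate.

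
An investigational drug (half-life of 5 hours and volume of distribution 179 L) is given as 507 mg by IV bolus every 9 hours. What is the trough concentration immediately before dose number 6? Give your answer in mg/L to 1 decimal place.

1.1 mg/L

f = (1/2)^(τ/t½) = (1/2)^(9/5) ≈ 0.2872.
C₀ = D/Vd = 507/179 ≈ 2.832 mg/L.
Before the 6th dose, 5 doses have been given. Superposition: Cmin = C₀·(f + f² + … + f^5).
≈ 2.832 × (0.2872 + 0.0825 + 0.0237 + 0.0068 + 0.0020) ≈ 2.832 × 0.4022 ≈ 1.139 mg/L.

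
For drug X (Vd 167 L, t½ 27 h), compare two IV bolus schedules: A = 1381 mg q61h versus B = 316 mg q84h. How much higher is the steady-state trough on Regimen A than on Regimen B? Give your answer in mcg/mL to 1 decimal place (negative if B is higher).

1.9 mcg/mL

Regimen A: f = (1/2)^(61/27) ≈ 0.2089; Cmin,ss = (1381/167)·f/(1−f) ≈ 2.184 mcg/mL.
Regimen B: f = (1/2)^(84/27) ≈ 0.1157; Cmin,ss = (316/167)·f/(1−f) ≈ 0.248 mcg/mL.
Difference ≈ 2.184 − 0.248 ≈ 1.936 mcg/mL.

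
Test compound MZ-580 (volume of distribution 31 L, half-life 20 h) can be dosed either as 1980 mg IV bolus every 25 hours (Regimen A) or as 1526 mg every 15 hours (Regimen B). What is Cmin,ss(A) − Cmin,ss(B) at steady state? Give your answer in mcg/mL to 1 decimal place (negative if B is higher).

-25.9 mcg/mL

Regimen A: f = (1/2)^(25/20) ≈ 0.4204; Cmin,ss = (1980/31)·f/(1−f) ≈ 46.327 mcg/mL.
Regimen B: f = (1/2)^(15/20) ≈ 0.5946; Cmin,ss = (1526/31)·f/(1−f) ≈ 72.199 mcg/mL.
Difference ≈ 46.327 − 72.199 ≈ -25.872 mcg/mL.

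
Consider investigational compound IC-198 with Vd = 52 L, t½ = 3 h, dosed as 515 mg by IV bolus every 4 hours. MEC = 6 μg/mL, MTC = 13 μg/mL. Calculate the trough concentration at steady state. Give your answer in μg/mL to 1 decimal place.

τ/t½ = 4/3 ≈ 1.3333, so fraction remaining f = (1/2)^(4/3) ≈ 0.3969.
Single-dose peak C₀ = D/Vd = 515/52 ≈ 9.904 μg/mL.
Steady-state trough Cmin,ss = C₀·f/(1−f) ≈ 9.904 × 0.3969/0.6031 ≈ 6.518 μg/mL.
Trough 6.5 μg/mL vs MEC 6 μg/mL: adequate.

6.5 μg/mL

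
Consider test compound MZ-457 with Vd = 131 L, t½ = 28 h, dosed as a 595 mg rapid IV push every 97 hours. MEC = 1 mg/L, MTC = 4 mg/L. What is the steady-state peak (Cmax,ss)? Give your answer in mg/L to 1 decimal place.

5.0 mg/L

τ/t½ = 97/28 ≈ 3.4643, so fraction remaining f = (1/2)^(97/28) ≈ 0.0906.
At steady state, accumulation factor R = 1/(1 − e^(−kτ)) ≈ 1.0996.
Each bolus raises the concentration by D/Vd = 595/131 ≈ 4.542 mg/L.
Cmax,ss = C₀/(1 − f) ≈ 4.542/0.9094 ≈ 4.995 mg/L.
Peak 5.0 mg/L vs MTC 4 mg/L: exceeds toxic threshold.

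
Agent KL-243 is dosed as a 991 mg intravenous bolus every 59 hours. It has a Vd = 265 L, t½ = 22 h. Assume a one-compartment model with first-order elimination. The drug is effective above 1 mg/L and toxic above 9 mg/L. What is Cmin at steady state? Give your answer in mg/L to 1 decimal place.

k = ln2/t½ = ln2/22 ≈ 0.031507 h⁻¹; fraction remaining f = e^(−kτ) = e^(−0.031507×59) ≈ 0.1558.
At steady state, accumulation factor R = 1/(1 − e^(−kτ)) ≈ 1.1846.
Each bolus raises the concentration by D/Vd = 991/265 ≈ 3.740 mg/L.
Steady-state peak Cmax,ss = C₀·R ≈ 3.740 × 1.1846 ≈ 4.430 mg/L.
Steady-state trough Cmin,ss = Cmax,ss·f ≈ 4.430 × 0.1558 ≈ 0.690 mg/L.
Trough 0.7 mg/L vs MEC 1 mg/L: subtherapeutic.

0.7 mg/L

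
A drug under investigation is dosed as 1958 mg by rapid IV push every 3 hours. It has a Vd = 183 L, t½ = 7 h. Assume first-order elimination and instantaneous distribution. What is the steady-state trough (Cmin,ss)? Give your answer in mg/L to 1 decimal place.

k = ln2/t½ = ln2/7 ≈ 0.099021 h⁻¹; fraction remaining f = e^(−kτ) = e^(−0.099021×3) ≈ 0.7430.
Accumulation ratio R = 1/(1 − f) ≈ 1/0.2570 ≈ 3.8911.
Each bolus raises the concentration by D/Vd = 1958/183 ≈ 10.699 mg/L.
Cmax,ss = C₀/(1 − f) ≈ 10.699/0.2570 ≈ 41.630 mg/L.
Steady-state trough Cmin,ss = Cmax,ss·f ≈ 41.630 × 0.7430 ≈ 30.931 mg/L.

30.9 mg/L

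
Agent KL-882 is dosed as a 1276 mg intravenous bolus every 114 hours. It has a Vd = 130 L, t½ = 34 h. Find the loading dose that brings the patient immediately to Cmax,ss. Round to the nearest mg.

1414 mg

f = (1/2)^(114/34) ≈ 0.097873; accumulation ratio R = 1/(1−f) ≈ 1.10849.
Loading dose to hit Cmax,ss on first dose: D_load = D_maint·R ≈ 1276 × 1.10849 ≈ 1414.43 mg.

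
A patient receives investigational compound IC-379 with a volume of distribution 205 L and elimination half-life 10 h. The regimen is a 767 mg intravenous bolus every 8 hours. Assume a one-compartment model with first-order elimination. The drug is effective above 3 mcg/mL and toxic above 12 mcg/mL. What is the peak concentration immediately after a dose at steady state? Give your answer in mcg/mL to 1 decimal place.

τ/t½ = 8/10 ≈ 0.8, so fraction remaining f = (1/2)^(8/10) ≈ 0.5743.
Accumulation ratio R = 1/(1 − f) ≈ 1/0.4257 ≈ 2.3491.
Each bolus raises the concentration by D/Vd = 767/205 ≈ 3.741 mcg/mL.
Steady-state peak Cmax,ss = C₀·R ≈ 3.741 × 2.3491 ≈ 8.788 mcg/mL.
Peak 8.8 mcg/mL vs MTC 12 mcg/mL: below toxic threshold.

8.8 mcg/mL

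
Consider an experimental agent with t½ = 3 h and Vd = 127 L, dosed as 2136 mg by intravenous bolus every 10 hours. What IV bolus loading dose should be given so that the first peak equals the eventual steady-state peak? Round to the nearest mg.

f = (1/2)^(10/3) ≈ 0.099213; accumulation ratio R = 1/(1−f) ≈ 1.11014.
Loading dose to hit Cmax,ss on first dose: D_load = D_maint·R ≈ 2136 × 1.11014 ≈ 2371.26 mg.

2371 mg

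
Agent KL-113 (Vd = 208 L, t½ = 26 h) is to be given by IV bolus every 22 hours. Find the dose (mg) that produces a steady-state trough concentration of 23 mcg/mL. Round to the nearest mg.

τ/t½ = 22/26 ≈ 0.84615, so f = (1/2)^(22/26) ≈ 0.556266.
Cmin,ss = (D/Vd)·f/(1−f), so D = Cmin,ss·Vd·(1−f)/f.
D = 23 × 208 × (1−f)/f ≈ 23 × 208 × 0.79770 ≈ 3816.20 mg.

3816 mg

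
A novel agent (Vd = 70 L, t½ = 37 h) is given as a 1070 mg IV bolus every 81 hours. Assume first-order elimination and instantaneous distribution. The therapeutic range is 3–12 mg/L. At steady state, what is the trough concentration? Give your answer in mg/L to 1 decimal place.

k = ln2/t½ = ln2/37 ≈ 0.018734 h⁻¹; fraction remaining f = e^(−kτ) = e^(−0.018734×81) ≈ 0.2193.
Single-dose peak C₀ = D/Vd = 1070/70 ≈ 15.286 mg/L.
Steady-state trough Cmin,ss = C₀·f/(1−f) ≈ 15.286 × 0.2193/0.7807 ≈ 4.294 mg/L.
Trough 4.3 mg/L vs MEC 3 mg/L: adequate.

4.3 mg/L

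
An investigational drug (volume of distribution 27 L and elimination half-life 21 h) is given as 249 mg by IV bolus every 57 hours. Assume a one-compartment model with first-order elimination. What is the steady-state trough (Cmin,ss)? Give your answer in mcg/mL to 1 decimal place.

1.7 mcg/mL

k = ln2/t½ = ln2/21 ≈ 0.033007 h⁻¹; fraction remaining f = e^(−kτ) = e^(−0.033007×57) ≈ 0.1524.
At steady state, accumulation factor R = 1/(1 − e^(−kτ)) ≈ 1.1798.
Each bolus raises the concentration by D/Vd = 249/27 ≈ 9.222 mcg/mL.
Steady-state peak Cmax,ss = C₀·R ≈ 9.222 × 1.1798 ≈ 10.880 mcg/mL.
One interval later, Cmin,ss = Cmax,ss·e^(−kτ) ≈ 10.880 × 0.1524 ≈ 1.658 mcg/mL.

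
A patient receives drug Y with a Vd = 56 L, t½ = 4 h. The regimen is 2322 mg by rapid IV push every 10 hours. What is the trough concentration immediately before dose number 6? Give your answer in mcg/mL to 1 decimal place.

8.9 mcg/mL

f = (1/2)^(τ/t½) = (1/2)^(10/4) ≈ 0.1768.
C₀ = D/Vd = 2322/56 ≈ 41.464 mcg/mL.
Before the 6th dose, 5 doses have been given. Superposition: Cmin = C₀·(f + f² + … + f^5).
≈ 41.464 × (0.1768 + 0.0313 + 0.0055 + 0.0010 + 0.0002) ≈ 41.464 × 0.2148 ≈ 8.906 mcg/mL.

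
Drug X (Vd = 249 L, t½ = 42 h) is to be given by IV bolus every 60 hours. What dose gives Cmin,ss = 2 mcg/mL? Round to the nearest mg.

τ/t½ = 60/42 ≈ 1.4286, so f = (1/2)^(60/42) ≈ 0.371499.
Cmin,ss = (D/Vd)·f/(1−f), so D = Cmin,ss·Vd·(1−f)/f.
D = 2 × 249 × (1−f)/f ≈ 2 × 249 × 1.69180 ≈ 842.52 mg.

843 mg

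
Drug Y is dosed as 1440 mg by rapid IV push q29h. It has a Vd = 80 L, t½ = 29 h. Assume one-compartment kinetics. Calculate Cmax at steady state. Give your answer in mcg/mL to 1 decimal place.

36.0 mcg/mL

The dosing interval is 1 half-life, so f = 2^(−1) = 0.5.
Accumulation ratio R = 1/(1 − f) = 1/0.5 = 2/1.
Single-dose peak C₀ = D/Vd = 1440/80 = 18 mcg/mL.
Steady-state peak Cmax,ss = C₀·R = 18 × 2/1 ≈ 36.000 mcg/mL.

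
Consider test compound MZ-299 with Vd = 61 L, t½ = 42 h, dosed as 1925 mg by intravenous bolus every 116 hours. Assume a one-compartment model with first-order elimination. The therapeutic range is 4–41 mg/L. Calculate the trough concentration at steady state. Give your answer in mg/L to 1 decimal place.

5.5 mg/L

τ/t½ = 116/42 ≈ 2.7619, so fraction remaining f = (1/2)^(116/42) ≈ 0.1474.
At steady state, accumulation factor R = 1/(1 − e^(−kτ)) ≈ 1.1729.
Single-dose peak C₀ = D/Vd = 1925/61 ≈ 31.557 mg/L.
Steady-state peak Cmax,ss = C₀·R ≈ 31.557 × 1.1729 ≈ 37.013 mg/L.
Steady-state trough Cmin,ss = Cmax,ss·f ≈ 37.013 × 0.1474 ≈ 5.456 mg/L.
Trough 5.5 mg/L vs MEC 4 mg/L: adequate.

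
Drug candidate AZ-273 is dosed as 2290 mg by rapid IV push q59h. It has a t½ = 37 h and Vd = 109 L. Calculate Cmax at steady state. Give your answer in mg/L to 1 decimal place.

τ/t½ = 59/37 ≈ 1.5946, so fraction remaining f = (1/2)^(59/37) ≈ 0.3311.
Accumulation ratio R = 1/(1 − f) ≈ 1/0.6689 ≈ 1.4950.
Single-dose peak C₀ = D/Vd = 2290/109 ≈ 21.009 mg/L.
Steady-state peak Cmax,ss = C₀·R ≈ 21.009 × 1.4950 ≈ 31.408 mg/L.

31.4 mg/L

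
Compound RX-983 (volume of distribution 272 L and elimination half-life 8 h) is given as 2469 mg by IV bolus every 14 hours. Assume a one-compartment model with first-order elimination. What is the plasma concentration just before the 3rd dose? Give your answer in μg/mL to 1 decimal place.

f = (1/2)^(τ/t½) = (1/2)^(14/8) ≈ 0.2973.
C₀ = D/Vd = 2469/272 ≈ 9.077 μg/mL.
Before the 3rd dose, 2 doses have been given. Superposition: Cmin = C₀·(f + f²).
≈ 9.077 × (0.2973 + 0.0884) ≈ 9.077 × 0.3857 ≈ 3.501 μg/mL.

3.5 μg/mL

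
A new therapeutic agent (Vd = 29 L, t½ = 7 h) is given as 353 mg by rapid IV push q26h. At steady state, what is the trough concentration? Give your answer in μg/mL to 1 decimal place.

τ/t½ = 26/7 ≈ 3.7143, so fraction remaining f = (1/2)^(26/7) ≈ 0.0762.
Accumulation ratio R = 1/(1 − f) ≈ 1/0.9238 ≈ 1.0825.
Single-dose peak C₀ = D/Vd = 353/29 ≈ 12.172 μg/mL.
Cmax,ss = C₀/(1 − f) ≈ 12.172/0.9238 ≈ 13.176 μg/mL.
One interval later, Cmin,ss = Cmax,ss·e^(−kτ) ≈ 13.176 × 0.0762 ≈ 1.004 μg/mL.

1.0 μg/mL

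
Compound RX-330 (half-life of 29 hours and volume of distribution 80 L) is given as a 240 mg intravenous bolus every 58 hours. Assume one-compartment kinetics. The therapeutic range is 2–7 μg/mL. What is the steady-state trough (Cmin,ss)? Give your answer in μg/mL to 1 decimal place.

1.0 μg/mL

The dosing interval is 2 half-lives, so f = 2^(−2) = 0.25.
Accumulation ratio R = 1/(1 − f) = 1/0.75 = 4/3.
Single-dose peak C₀ = D/Vd = 240/80 = 3 μg/mL.
Steady-state peak Cmax,ss = C₀·R = 3 × 4/3 ≈ 4.000 μg/mL.
Steady-state trough Cmin,ss = Cmax,ss·f ≈ 4.000 × 0.25 ≈ 1.000 μg/mL.
Trough 1.0 μg/mL vs MEC 2 μg/mL: subtherapeutic.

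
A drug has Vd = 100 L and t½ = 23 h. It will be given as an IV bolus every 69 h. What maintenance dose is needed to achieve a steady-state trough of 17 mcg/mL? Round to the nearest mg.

11900 mg

τ/t½ = 69/23 ≈ 3, so f = (1/2)^(69/23) ≈ 0.125000.
Cmin,ss = (D/Vd)·f/(1−f), so D = Cmin,ss·Vd·(1−f)/f.
D = 17 × 100 × (1−f)/f ≈ 17 × 100 × 7.00000 ≈ 11900.00 mg.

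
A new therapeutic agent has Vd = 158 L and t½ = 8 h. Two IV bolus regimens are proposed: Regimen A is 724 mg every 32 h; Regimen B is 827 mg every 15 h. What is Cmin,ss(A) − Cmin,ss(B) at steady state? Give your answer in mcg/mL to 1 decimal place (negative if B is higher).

-1.7 mcg/mL

Regimen A: f = (1/2)^(32/8) ≈ 0.0625; Cmin,ss = (724/158)·f/(1−f) ≈ 0.305 mcg/mL.
Regimen B: f = (1/2)^(15/8) ≈ 0.2726; Cmin,ss = (827/158)·f/(1−f) ≈ 1.962 mcg/mL.
Difference ≈ 0.305 − 1.962 ≈ -1.657 mcg/mL.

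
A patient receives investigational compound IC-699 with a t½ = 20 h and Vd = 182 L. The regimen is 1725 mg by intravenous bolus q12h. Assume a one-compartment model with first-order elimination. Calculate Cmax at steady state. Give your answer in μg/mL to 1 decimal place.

τ/t½ = 12/20 ≈ 0.6, so fraction remaining f = (1/2)^(12/20) ≈ 0.6598.
Accumulation ratio R = 1/(1 − f) ≈ 1/0.3402 ≈ 2.9394.
Single-dose peak C₀ = D/Vd = 1725/182 ≈ 9.478 μg/mL.
Steady-state peak Cmax,ss = C₀·R ≈ 9.478 × 2.9394 ≈ 27.860 μg/mL.

27.9 μg/mL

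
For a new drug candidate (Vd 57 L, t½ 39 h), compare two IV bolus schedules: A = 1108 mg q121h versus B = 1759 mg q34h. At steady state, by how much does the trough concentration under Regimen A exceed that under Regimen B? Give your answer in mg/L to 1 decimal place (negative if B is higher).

-34.6 mg/L

Regimen A: f = (1/2)^(121/39) ≈ 0.1164; Cmin,ss = (1108/57)·f/(1−f) ≈ 2.561 mg/L.
Regimen B: f = (1/2)^(34/39) ≈ 0.5465; Cmin,ss = (1759/57)·f/(1−f) ≈ 37.188 mg/L.
Difference ≈ 2.561 − 37.188 ≈ -34.627 mg/L.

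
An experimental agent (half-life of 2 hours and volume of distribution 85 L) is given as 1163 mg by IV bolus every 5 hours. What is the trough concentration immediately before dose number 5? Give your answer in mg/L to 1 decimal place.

f = (1/2)^(τ/t½) = (1/2)^(5/2) ≈ 0.1768.
C₀ = D/Vd = 1163/85 ≈ 13.682 mg/L.
Before the 5th dose, 4 doses have been given. Superposition: Cmin = C₀·(f + f² + … + f^4).
≈ 13.682 × (0.1768 + 0.0313 + 0.0055 + 0.0010) ≈ 13.682 × 0.2146 ≈ 2.936 mg/L.

2.9 mg/L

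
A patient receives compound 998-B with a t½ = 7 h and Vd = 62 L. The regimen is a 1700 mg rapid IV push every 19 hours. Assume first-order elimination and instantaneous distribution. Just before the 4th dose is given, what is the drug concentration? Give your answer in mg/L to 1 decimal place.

4.9 mg/L

f = (1/2)^(τ/t½) = (1/2)^(19/7) ≈ 0.1524.
C₀ = D/Vd = 1700/62 ≈ 27.419 mg/L.
Before the 4th dose, 3 doses have been given. Superposition: Cmin = C₀·(f + f² + … + f^3).
≈ 27.419 × (0.1524 + 0.0232 + 0.0035) ≈ 27.419 × 0.1791 ≈ 4.911 mg/L.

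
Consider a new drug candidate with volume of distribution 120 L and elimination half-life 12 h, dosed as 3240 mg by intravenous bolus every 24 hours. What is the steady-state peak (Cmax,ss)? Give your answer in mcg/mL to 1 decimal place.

36.0 mcg/mL

The dosing interval is 2 half-lives, so f = 2^(−2) = 0.25.
At steady state, R = 1/(1 − 0.25) = 4/3.
Single-dose peak C₀ = D/Vd = 3240/120 = 27 mcg/mL.
Steady-state peak Cmax,ss = C₀·R = 27 × 4/3 ≈ 36.000 mcg/mL.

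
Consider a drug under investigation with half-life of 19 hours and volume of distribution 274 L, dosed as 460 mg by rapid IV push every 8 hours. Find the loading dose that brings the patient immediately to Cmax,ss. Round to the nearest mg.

f = (1/2)^(8/19) ≈ 0.746879; accumulation ratio R = 1/(1−f) ≈ 3.95068.
Loading dose to hit Cmax,ss on first dose: D_load = D_maint·R ≈ 460 × 3.95068 ≈ 1817.31 mg.

1817 mg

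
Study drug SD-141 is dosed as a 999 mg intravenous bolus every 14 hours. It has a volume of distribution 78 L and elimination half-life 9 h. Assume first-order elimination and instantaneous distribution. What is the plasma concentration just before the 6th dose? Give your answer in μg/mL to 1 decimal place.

f = (1/2)^(τ/t½) = (1/2)^(14/9) ≈ 0.3402.
C₀ = D/Vd = 999/78 ≈ 12.808 μg/mL.
Before the 6th dose, 5 doses have been given. Superposition: Cmin = C₀·(f + f² + … + f^5).
≈ 12.808 × (0.3402 + 0.1157 + 0.0394 + 0.0134 + 0.0046) ≈ 12.808 × 0.5133 ≈ 6.574 μg/mL.

6.6 μg/mL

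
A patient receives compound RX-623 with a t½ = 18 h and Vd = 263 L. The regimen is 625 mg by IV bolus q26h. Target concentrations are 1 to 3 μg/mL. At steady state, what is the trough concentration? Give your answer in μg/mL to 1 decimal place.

1.4 μg/mL

Over one 26-h interval, 26/18 ≈ 1.4444 half-lives elapse, leaving f ≈ 0.3674 of each dose.
At steady state, accumulation factor R = 1/(1 − e^(−kτ)) ≈ 1.5808.
Each bolus raises the concentration by D/Vd = 625/263 ≈ 2.376 μg/mL.
Cmax,ss = C₀/(1 − f) ≈ 2.376/0.6326 ≈ 3.756 μg/mL.
One interval later, Cmin,ss = Cmax,ss·e^(−kτ) ≈ 3.756 × 0.3674 ≈ 1.380 μg/mL.
Trough 1.4 μg/mL vs MEC 1 μg/mL: adequate.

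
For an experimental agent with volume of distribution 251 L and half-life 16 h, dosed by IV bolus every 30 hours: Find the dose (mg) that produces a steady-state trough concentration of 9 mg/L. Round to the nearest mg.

τ/t½ = 30/16 ≈ 1.875, so f = (1/2)^(30/16) ≈ 0.272627.
Cmin,ss = (D/Vd)·f/(1−f), so D = Cmin,ss·Vd·(1−f)/f.
D = 9 × 251 × (1−f)/f ≈ 9 × 251 × 2.66802 ≈ 6027.06 mg.

6027 mg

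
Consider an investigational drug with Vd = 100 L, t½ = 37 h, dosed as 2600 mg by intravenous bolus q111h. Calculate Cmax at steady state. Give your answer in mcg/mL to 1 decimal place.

29.7 mcg/mL

The dosing interval is 3 half-lives, so f = 2^(−3) = 0.125.
Accumulation ratio R = 1/(1 − f) = 1/0.875 = 8/7.
Single-dose peak C₀ = D/Vd = 2600/100 = 26 mcg/mL.
Steady-state peak Cmax,ss = C₀·R = 26 × 8/7 ≈ 29.714 mcg/mL.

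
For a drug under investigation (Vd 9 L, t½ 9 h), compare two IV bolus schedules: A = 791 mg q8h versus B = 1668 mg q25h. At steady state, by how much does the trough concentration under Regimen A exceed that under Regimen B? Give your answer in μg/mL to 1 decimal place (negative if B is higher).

71.5 μg/mL

Regimen A: f = (1/2)^(8/9) ≈ 0.5400; Cmin,ss = (791/9)·f/(1−f) ≈ 103.174 μg/mL.
Regimen B: f = (1/2)^(25/9) ≈ 0.1458; Cmin,ss = (1668/9)·f/(1−f) ≈ 31.634 μg/mL.
Difference ≈ 103.174 − 31.634 ≈ 71.540 μg/mL.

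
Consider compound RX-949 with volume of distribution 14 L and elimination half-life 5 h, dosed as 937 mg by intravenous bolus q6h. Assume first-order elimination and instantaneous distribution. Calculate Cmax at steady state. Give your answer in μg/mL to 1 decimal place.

k = ln2/t½ = ln2/5 ≈ 0.138629 h⁻¹; fraction remaining f = e^(−kτ) = e^(−0.138629×6) ≈ 0.4353.
At steady state, accumulation factor R = 1/(1 − e^(−kτ)) ≈ 1.7709.
Single-dose peak C₀ = D/Vd = 937/14 ≈ 66.929 μg/mL.
Cmax,ss = C₀/(1 − f) ≈ 66.929/0.5647 ≈ 118.521 μg/mL.

118.5 μg/mL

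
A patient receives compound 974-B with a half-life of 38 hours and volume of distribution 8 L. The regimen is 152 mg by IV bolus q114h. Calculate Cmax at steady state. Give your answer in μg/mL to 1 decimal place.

τ = 114 h = 3 half-lives, so f = (1/2)^3 = 0.125.
At steady state, R = 1/(1 − 0.125) = 8/7.
Single-dose peak C₀ = D/Vd = 152/8 = 19 μg/mL.
Steady-state peak Cmax,ss = C₀·R = 19 × 8/7 ≈ 21.714 μg/mL.

21.7 μg/mL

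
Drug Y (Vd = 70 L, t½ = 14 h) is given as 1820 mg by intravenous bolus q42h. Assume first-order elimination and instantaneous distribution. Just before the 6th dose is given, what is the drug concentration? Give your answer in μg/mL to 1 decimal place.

f = (1/2)^(τ/t½) = (1/2)^(42/14) ≈ 0.1250.
C₀ = D/Vd = 1820/70 ≈ 26.000 μg/mL.
Before the 6th dose, 5 doses have been given. Superposition: Cmin = C₀·(f + f² + … + f^5).
≈ 26.000 × (0.1250 + 0.0156 + 0.0020 + 0.0002 + 0.0000) ≈ 26.000 × 0.1428 ≈ 3.713 μg/mL.

3.7 μg/mL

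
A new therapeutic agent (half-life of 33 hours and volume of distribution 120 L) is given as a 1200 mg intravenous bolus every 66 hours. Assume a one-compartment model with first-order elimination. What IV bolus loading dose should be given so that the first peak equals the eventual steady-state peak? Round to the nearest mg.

1600 mg

f = (1/2)^(66/33) ≈ 0.250000; accumulation ratio R = 1/(1−f) ≈ 1.33333.
Loading dose to hit Cmax,ss on first dose: D_load = D_maint·R ≈ 1200 × 1.33333 ≈ 1600.00 mg.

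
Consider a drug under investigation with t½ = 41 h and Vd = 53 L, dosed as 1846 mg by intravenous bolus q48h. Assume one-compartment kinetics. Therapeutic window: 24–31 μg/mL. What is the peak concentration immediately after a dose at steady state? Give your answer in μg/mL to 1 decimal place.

62.7 μg/mL

τ/t½ = 48/41 ≈ 1.1707, so fraction remaining f = (1/2)^(48/41) ≈ 0.4442.
Accumulation ratio R = 1/(1 − f) ≈ 1/0.5558 ≈ 1.7992.
Each bolus raises the concentration by D/Vd = 1846/53 ≈ 34.830 μg/mL.
Cmax,ss = C₀/(1 − f) ≈ 34.830/0.5558 ≈ 62.666 μg/mL.
Peak 62.7 μg/mL vs MTC 31 μg/mL: exceeds toxic threshold.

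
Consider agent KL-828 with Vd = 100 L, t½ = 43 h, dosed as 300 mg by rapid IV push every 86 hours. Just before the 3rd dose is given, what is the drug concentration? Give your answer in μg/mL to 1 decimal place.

0.9 μg/mL

f = (1/2)^(τ/t½) = (1/2)^(86/43) ≈ 0.2500.
C₀ = D/Vd = 300/100 ≈ 3.000 μg/mL.
Before the 3rd dose, 2 doses have been given. Superposition: Cmin = C₀·(f + f²).
≈ 3.000 × (0.2500 + 0.0625) ≈ 3.000 × 0.3125 ≈ 0.938 μg/mL.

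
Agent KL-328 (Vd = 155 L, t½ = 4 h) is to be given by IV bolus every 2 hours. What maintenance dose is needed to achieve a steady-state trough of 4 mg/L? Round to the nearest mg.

257 mg

τ/t½ = 2/4 ≈ 0.5, so f = (1/2)^(2/4) ≈ 0.707107.
Cmin,ss = (D/Vd)·f/(1−f), so D = Cmin,ss·Vd·(1−f)/f.
D = 4 × 155 × (1−f)/f ≈ 4 × 155 × 0.41421 ≈ 256.81 mg.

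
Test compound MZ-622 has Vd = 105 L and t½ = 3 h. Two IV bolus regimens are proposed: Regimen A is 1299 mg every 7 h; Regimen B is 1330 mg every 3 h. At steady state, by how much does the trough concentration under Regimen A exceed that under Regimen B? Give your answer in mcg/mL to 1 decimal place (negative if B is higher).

Regimen A: f = (1/2)^(7/3) ≈ 0.1984; Cmin,ss = (1299/105)·f/(1−f) ≈ 3.062 mcg/mL.
Regimen B: f = (1/2)^(3/3) ≈ 0.5000; Cmin,ss = (1330/105)·f/(1−f) ≈ 12.667 mcg/mL.
Difference ≈ 3.062 − 12.667 ≈ -9.605 mcg/mL.

-9.6 mcg/mL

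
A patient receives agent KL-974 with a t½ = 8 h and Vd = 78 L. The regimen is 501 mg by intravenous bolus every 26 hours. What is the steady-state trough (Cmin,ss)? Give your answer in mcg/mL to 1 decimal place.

Over one 26-h interval, 26/8 ≈ 3.25 half-lives elapse, leaving f ≈ 0.1051 of each dose.
Single-dose peak C₀ = D/Vd = 501/78 ≈ 6.423 mcg/mL.
Steady-state trough Cmin,ss = C₀·f/(1−f) ≈ 6.423 × 0.1051/0.8949 ≈ 0.754 mcg/mL.

0.8 mcg/mL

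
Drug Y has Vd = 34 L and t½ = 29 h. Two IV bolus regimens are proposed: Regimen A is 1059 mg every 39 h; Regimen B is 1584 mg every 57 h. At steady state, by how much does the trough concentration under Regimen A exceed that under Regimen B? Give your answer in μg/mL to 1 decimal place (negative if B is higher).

Regimen A: f = (1/2)^(39/29) ≈ 0.3937; Cmin,ss = (1059/34)·f/(1−f) ≈ 20.225 μg/mL.
Regimen B: f = (1/2)^(57/29) ≈ 0.2560; Cmin,ss = (1584/34)·f/(1−f) ≈ 16.030 μg/mL.
Difference ≈ 20.225 − 16.030 ≈ 4.195 μg/mL.

4.2 μg/mL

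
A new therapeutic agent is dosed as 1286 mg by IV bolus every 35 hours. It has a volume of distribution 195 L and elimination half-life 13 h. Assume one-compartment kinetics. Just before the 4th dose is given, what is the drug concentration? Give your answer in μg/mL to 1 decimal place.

f = (1/2)^(τ/t½) = (1/2)^(35/13) ≈ 0.1547.
C₀ = D/Vd = 1286/195 ≈ 6.595 μg/mL.
Before the 4th dose, 3 doses have been given. Superposition: Cmin = C₀·(f + f² + … + f^3).
≈ 6.595 × (0.1547 + 0.0239 + 0.0037) ≈ 6.595 × 0.1823 ≈ 1.202 μg/mL.

1.2 μg/mL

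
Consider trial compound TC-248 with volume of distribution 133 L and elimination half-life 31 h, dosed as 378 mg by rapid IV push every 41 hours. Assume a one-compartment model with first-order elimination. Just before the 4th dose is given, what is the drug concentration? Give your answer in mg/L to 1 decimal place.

1.8 mg/L

f = (1/2)^(τ/t½) = (1/2)^(41/31) ≈ 0.3998.
C₀ = D/Vd = 378/133 ≈ 2.842 mg/L.
Before the 4th dose, 3 doses have been given. Superposition: Cmin = C₀·(f + f² + … + f^3).
≈ 2.842 × (0.3998 + 0.1598 + 0.0639) ≈ 2.842 × 0.6235 ≈ 1.772 mg/L.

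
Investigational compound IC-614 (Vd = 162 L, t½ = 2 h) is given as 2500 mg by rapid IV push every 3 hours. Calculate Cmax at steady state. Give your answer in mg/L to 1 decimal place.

τ/t½ = 3/2 ≈ 1.5, so fraction remaining f = (1/2)^(3/2) ≈ 0.3536.
At steady state, accumulation factor R = 1/(1 − e^(−kτ)) ≈ 1.5470.
Each bolus raises the concentration by D/Vd = 2500/162 ≈ 15.432 mg/L.
Steady-state peak Cmax,ss = C₀·R ≈ 15.432 × 1.5470 ≈ 23.873 mg/L.

23.9 mg/L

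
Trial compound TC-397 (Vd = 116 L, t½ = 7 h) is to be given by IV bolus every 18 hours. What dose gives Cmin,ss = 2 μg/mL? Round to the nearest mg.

1147 mg

τ/t½ = 18/7 ≈ 2.5714, so f = (1/2)^(18/7) ≈ 0.168238.
Cmin,ss = (D/Vd)·f/(1−f), so D = Cmin,ss·Vd·(1−f)/f.
D = 2 × 116 × (1−f)/f ≈ 2 × 116 × 4.94396 ≈ 1147.00 mg.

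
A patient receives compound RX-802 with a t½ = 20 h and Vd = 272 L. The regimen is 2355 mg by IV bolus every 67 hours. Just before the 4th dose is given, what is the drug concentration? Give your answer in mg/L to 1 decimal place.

f = (1/2)^(τ/t½) = (1/2)^(67/20) ≈ 0.0981.
C₀ = D/Vd = 2355/272 ≈ 8.658 mg/L.
Before the 4th dose, 3 doses have been given. Superposition: Cmin = C₀·(f + f² + … + f^3).
≈ 8.658 × (0.0981 + 0.0096 + 0.0009) ≈ 8.658 × 0.1086 ≈ 0.940 mg/L.

0.9 mg/L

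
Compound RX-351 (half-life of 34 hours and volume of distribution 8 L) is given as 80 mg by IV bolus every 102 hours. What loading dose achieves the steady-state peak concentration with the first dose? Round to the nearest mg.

91 mg

f = (1/2)^(102/34) ≈ 0.125000; accumulation ratio R = 1/(1−f) ≈ 1.14286.
Loading dose to hit Cmax,ss on first dose: D_load = D_maint·R ≈ 80 × 1.14286 ≈ 91.43 mg.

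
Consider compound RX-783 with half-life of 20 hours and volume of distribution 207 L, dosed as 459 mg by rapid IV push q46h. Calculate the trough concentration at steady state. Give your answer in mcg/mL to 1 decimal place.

0.6 mcg/mL

Over one 46-h interval, 46/20 ≈ 2.3 half-lives elapse, leaving f ≈ 0.2031 of each dose.
Accumulation ratio R = 1/(1 − f) ≈ 1/0.7969 ≈ 1.2549.
Each bolus raises the concentration by D/Vd = 459/207 ≈ 2.217 mcg/mL.
Steady-state peak Cmax,ss = C₀·R ≈ 2.217 × 1.2549 ≈ 2.782 mcg/mL.
Steady-state trough Cmin,ss = Cmax,ss·f ≈ 2.782 × 0.2031 ≈ 0.565 mcg/mL.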